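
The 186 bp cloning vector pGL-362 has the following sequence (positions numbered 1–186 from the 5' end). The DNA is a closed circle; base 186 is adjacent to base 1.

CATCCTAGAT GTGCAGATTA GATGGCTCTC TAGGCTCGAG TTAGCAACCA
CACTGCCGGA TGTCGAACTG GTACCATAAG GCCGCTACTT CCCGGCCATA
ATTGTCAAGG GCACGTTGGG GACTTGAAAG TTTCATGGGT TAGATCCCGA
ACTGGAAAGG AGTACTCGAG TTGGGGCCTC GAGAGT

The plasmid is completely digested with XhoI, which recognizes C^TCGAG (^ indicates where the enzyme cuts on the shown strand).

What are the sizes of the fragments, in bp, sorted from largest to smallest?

130, 43, 13 bp

XhoI sites (CTCGAG) start at positions 35, 165, 178.
XhoI cuts after the first base of each site, so after positions 35, 165, 178.
Circular molecule, 3 cuts → 3 fragments:
  36–165 → 130 bp
  166–178 → 13 bp
  179–186 then 1–35 → 8 + 35 = 43 bp
Sorted largest to smallest: 130, 43, 13 bp.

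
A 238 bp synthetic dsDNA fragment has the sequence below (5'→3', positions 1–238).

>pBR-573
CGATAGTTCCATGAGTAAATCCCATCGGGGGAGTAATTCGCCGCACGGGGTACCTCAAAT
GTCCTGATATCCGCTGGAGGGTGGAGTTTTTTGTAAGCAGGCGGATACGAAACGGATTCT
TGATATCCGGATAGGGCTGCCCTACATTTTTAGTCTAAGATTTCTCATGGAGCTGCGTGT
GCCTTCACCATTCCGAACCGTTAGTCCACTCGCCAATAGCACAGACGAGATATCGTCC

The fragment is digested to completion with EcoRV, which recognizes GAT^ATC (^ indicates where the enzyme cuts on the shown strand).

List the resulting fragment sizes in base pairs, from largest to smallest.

107, 68, 56, 7 bp

EcoRV sites (GATATC) start at positions 66, 122, 229.
EcoRV cuts after base 3 of each site, so after positions 68, 124, 231.
Linear molecule, 3 cuts → 4 fragments:
  1–68 → 68 bp
  69–124 → 56 bp
  125–231 → 107 bp
  232–238 → 7 bp
Sorted largest to smallest: 107, 68, 56, 7 bp.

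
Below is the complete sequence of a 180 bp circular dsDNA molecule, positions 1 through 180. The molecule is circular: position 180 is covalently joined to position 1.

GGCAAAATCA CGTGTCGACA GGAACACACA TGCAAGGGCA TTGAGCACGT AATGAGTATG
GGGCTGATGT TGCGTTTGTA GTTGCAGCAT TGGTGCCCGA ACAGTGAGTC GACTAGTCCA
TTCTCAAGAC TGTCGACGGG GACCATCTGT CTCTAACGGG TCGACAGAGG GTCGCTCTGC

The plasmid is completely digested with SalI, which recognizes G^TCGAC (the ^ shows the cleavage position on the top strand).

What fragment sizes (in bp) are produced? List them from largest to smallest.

94, 34, 28, 24 bp

SalI sites (GTCGAC) start at positions 14, 108, 132, 160.
SalI cuts after the first base of each site, so after positions 14, 108, 132, 160.
Circular molecule, 4 cuts → 4 fragments:
  15–108 → 94 bp
  109–132 → 24 bp
  133–160 → 28 bp
  161–180 then 1–14 → 20 + 14 = 34 bp
Sorted largest to smallest: 94, 34, 28, 24 bp.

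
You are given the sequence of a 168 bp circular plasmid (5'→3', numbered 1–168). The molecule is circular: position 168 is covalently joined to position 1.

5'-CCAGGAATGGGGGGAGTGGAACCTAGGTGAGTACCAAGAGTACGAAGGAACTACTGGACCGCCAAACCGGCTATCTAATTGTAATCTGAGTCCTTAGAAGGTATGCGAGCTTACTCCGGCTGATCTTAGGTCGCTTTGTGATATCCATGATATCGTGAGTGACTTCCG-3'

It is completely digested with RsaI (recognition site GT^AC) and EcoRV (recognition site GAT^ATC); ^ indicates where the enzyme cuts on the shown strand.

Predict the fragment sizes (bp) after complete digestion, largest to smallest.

101, 49, 9, 9 bp

RsaI sites (GTAC) start at positions 31, 40.
RsaI cuts after base 2 of each site, so after positions 32, 41.
EcoRV sites (GATATC) start at positions 140, 149.
EcoRV cuts after base 3 of each site, so after positions 142, 151.
Combined cut positions: 32, 41, 142, 151.
Circular molecule, 4 cuts → 4 fragments:
  33–41 → 9 bp
  42–142 → 101 bp
  143–151 → 9 bp
  152–168 then 1–32 → 17 + 32 = 49 bp
Sorted largest to smallest: 101, 49, 9, 9 bp.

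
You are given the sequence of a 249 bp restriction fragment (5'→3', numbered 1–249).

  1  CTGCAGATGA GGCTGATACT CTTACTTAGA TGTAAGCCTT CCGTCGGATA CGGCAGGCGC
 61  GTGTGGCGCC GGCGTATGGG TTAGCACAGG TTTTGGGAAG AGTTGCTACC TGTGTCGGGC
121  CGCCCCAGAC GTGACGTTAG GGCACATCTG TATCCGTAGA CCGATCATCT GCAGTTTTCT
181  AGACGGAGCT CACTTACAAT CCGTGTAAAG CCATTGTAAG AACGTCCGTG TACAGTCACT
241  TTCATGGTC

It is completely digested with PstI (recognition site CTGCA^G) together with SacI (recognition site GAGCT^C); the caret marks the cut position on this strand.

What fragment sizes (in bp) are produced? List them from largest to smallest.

168, 59, 17, 5 bp

PstI sites (CTGCAG) start at positions 1, 169.
PstI cuts after base 5 of each site (before the last base), so after positions 5, 173.
The SacI site (GAGCTC) starts at position 186.
SacI cuts after base 5 of each site (before the last base), so after position 190.
Combined cut positions: 5, 173, 190.
Linear molecule, 3 cuts → 4 fragments:
  1–5 → 5 bp
  6–173 → 168 bp
  174–190 → 17 bp
  191–249 → 59 bp
Sorted largest to smallest: 168, 59, 17, 5 bp.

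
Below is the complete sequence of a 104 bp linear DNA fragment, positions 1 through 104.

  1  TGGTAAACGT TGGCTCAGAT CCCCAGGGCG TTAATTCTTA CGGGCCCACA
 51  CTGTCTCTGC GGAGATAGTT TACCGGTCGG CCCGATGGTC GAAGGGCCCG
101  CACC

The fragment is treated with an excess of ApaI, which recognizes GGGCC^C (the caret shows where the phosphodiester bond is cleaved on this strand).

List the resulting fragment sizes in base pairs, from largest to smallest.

52, 46, 6 bp

ApaI sites (GGGCCC) start at positions 42, 94.
ApaI cuts after base 5 of each site (before the last base), so after positions 46, 98.
Linear molecule, 2 cuts → 3 fragments:
  1–46 → 46 bp
  47–98 → 52 bp
  99–104 → 6 bp
Sorted largest to smallest: 52, 46, 6 bp.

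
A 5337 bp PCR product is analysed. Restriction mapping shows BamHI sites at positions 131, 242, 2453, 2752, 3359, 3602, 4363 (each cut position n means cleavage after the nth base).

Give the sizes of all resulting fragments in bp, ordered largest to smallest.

Linear molecule, 7 cuts → 8 fragments:
  131 − 0 = 131 bp
  242 − 131 = 111 bp
  2453 − 242 = 2211 bp
  2752 − 2453 = 299 bp
  3359 − 2752 = 607 bp
  3602 − 3359 = 243 bp
  4363 − 3602 = 761 bp
  5337 − 4363 = 974 bp
Sorted largest to smallest: 2211, 974, 761, 607, 299, 243, 131, 111 bp.

2211, 974, 761, 607, 299, 243, 131, 111 bp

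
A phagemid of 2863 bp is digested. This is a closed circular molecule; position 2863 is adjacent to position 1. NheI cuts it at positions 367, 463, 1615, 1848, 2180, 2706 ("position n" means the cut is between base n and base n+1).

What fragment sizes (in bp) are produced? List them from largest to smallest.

Circular molecule, 6 cuts → 6 fragments:
  463 − 367 = 96 bp
  1615 − 463 = 1152 bp
  1848 − 1615 = 233 bp
  2180 − 1848 = 332 bp
  2706 − 2180 = 526 bp
  wrap: 2863 − 2706 + 367 = 524 bp
Sorted largest to smallest: 1152, 526, 524, 332, 233, 96 bp.

1152, 526, 524, 332, 233, 96 bp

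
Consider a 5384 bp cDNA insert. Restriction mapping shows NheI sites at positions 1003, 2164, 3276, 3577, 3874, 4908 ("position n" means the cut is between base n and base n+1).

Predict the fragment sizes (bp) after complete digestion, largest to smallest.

1161, 1112, 1034, 1003, 476, 301, 297 bp

Linear molecule, 6 cuts → 7 fragments:
  1003 − 0 = 1003 bp
  2164 − 1003 = 1161 bp
  3276 − 2164 = 1112 bp
  3577 − 3276 = 301 bp
  3874 − 3577 = 297 bp
  4908 − 3874 = 1034 bp
  5384 − 4908 = 476 bp
Sorted largest to smallest: 1161, 1112, 1034, 1003, 476, 301, 297 bp.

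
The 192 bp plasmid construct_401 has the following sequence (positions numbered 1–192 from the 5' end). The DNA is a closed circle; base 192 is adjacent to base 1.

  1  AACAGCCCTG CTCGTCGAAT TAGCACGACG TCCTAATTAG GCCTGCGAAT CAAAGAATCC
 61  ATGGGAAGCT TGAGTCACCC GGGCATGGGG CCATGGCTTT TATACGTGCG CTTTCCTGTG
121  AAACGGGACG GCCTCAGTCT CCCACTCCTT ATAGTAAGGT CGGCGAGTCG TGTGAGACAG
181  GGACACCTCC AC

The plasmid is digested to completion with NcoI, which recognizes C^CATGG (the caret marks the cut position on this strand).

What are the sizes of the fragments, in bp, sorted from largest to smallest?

NcoI sites (CCATGG) start at positions 59, 91.
NcoI cuts after the first base of each site, so after positions 59, 91.
Circular molecule, 2 cuts → 2 fragments:
  60–91 → 32 bp
  92–192 then 1–59 → 101 + 59 = 160 bp
Sorted largest to smallest: 160, 32 bp.

160, 32 bp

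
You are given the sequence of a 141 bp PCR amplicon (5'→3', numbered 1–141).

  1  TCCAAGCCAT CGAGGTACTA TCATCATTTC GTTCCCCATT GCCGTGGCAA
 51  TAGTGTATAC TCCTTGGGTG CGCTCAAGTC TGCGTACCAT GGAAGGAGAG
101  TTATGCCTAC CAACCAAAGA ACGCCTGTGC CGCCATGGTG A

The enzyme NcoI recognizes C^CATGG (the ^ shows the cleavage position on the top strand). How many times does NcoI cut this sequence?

2

CCATGG occurs starting at positions 87, 133.
NcoI cuts at 2 sites.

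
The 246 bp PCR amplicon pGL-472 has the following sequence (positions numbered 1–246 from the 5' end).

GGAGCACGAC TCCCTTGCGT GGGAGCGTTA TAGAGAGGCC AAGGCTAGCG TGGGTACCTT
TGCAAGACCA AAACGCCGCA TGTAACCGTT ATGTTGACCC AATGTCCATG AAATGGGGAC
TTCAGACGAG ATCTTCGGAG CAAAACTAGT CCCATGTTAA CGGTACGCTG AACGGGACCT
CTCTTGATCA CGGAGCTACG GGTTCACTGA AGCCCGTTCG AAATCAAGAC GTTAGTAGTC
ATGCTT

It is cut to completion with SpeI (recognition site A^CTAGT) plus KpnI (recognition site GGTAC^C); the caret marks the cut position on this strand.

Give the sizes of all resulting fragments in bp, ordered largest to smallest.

101, 88, 57 bp

The SpeI site (ACTAGT) starts at position 145.
SpeI cuts after the first base of each site, so after position 145.
The KpnI site (GGTACC) starts at position 53.
KpnI cuts after base 5 of each site (before the last base), so after position 57.
Combined cut positions: 57, 145.
Linear molecule, 2 cuts → 3 fragments:
  1–57 → 57 bp
  58–145 → 88 bp
  146–246 → 101 bp
Sorted largest to smallest: 101, 88, 57 bp.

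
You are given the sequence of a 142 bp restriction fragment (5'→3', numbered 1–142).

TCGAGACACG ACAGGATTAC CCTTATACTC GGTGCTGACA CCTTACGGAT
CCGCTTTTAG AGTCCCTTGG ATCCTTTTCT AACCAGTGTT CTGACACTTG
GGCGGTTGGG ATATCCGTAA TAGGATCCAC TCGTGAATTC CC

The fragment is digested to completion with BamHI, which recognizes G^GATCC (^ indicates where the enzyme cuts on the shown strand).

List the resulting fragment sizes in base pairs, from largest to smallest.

BamHI sites (GGATCC) start at positions 47, 69, 123.
BamHI cuts after the first base of each site, so after positions 47, 69, 123.
Linear molecule, 3 cuts → 4 fragments:
  1–47 → 47 bp
  48–69 → 22 bp
  70–123 → 54 bp
  124–142 → 19 bp
Sorted largest to smallest: 54, 47, 22, 19 bp.

54, 47, 22, 19 bp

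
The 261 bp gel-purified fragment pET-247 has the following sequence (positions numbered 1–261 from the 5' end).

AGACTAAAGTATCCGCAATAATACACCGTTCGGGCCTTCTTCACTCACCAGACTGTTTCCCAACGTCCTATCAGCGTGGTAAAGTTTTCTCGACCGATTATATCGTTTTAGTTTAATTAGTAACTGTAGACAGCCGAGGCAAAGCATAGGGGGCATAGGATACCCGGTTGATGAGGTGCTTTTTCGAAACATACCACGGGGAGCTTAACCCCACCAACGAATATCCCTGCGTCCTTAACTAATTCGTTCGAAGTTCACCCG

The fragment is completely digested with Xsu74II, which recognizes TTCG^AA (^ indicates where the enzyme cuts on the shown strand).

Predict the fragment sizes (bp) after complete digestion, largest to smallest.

Xsu74II sites (TTCGAA) start at positions 183, 247.
Xsu74II cuts after base 4 of each site, so after positions 186, 250.
Linear molecule, 2 cuts → 3 fragments:
  1–186 → 186 bp
  187–250 → 64 bp
  251–261 → 11 bp
Sorted largest to smallest: 186, 64, 11 bp.

186, 64, 11 bp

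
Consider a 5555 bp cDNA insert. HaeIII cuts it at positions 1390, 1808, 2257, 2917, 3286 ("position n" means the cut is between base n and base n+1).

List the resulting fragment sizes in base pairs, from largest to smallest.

2269, 1390, 660, 449, 418, 369 bp

Linear molecule, 5 cuts → 6 fragments:
  1390 − 0 = 1390 bp
  1808 − 1390 = 418 bp
  2257 − 1808 = 449 bp
  2917 − 2257 = 660 bp
  3286 − 2917 = 369 bp
  5555 − 3286 = 2269 bp
Sorted largest to smallest: 2269, 1390, 660, 449, 418, 369 bp.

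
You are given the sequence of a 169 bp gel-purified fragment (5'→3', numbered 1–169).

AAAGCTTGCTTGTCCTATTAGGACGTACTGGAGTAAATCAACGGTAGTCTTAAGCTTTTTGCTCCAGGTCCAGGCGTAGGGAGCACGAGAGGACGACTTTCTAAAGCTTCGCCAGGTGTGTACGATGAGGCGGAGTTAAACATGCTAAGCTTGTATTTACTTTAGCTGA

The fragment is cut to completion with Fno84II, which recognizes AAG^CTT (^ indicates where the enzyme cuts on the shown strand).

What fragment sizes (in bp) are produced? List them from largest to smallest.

52, 50, 43, 20, 4 bp

Fno84II sites (AAGCTT) start at positions 2, 52, 104, 147.
Fno84II cuts after base 3 of each site, so after positions 4, 54, 106, 149.
Linear molecule, 4 cuts → 5 fragments:
  1–4 → 4 bp
  5–54 → 50 bp
  55–106 → 52 bp
  107–149 → 43 bp
  150–169 → 20 bp
Sorted largest to smallest: 52, 50, 43, 20, 4 bp.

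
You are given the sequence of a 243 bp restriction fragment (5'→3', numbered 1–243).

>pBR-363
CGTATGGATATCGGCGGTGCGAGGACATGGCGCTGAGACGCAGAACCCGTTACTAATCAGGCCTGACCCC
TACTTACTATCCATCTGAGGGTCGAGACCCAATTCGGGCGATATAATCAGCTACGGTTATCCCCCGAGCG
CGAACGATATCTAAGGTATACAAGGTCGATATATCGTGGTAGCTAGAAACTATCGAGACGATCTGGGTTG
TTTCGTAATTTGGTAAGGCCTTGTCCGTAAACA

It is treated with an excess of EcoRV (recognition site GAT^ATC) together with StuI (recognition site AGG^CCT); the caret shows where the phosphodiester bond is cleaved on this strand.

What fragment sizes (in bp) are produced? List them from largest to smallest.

EcoRV sites (GATATC) start at positions 7, 146.
EcoRV cuts after base 3 of each site, so after positions 9, 148.
StuI sites (AGGCCT) start at positions 59, 226.
StuI cuts after base 3 of each site, so after positions 61, 228.
Combined cut positions: 9, 61, 148, 228.
Linear molecule, 4 cuts → 5 fragments:
  1–9 → 9 bp
  10–61 → 52 bp
  62–148 → 87 bp
  149–228 → 80 bp
  229–243 → 15 bp
Sorted largest to smallest: 87, 80, 52, 15, 9 bp.

87, 80, 52, 15, 9 bp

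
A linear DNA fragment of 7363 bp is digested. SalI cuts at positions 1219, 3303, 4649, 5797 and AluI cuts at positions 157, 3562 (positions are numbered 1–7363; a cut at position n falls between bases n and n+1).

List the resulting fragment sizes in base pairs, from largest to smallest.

2084, 1566, 1148, 1087, 1062, 259, 157 bp

Combined cut positions (sorted): 157, 1219, 3303, 3562, 4649, 5797.
Linear molecule, 6 cuts → 7 fragments:
  157 − 0 = 157 bp
  1219 − 157 = 1062 bp
  3303 − 1219 = 2084 bp
  3562 − 3303 = 259 bp
  4649 − 3562 = 1087 bp
  5797 − 4649 = 1148 bp
  7363 − 5797 = 1566 bp
Sorted largest to smallest: 2084, 1566, 1148, 1087, 1062, 259, 157 bp.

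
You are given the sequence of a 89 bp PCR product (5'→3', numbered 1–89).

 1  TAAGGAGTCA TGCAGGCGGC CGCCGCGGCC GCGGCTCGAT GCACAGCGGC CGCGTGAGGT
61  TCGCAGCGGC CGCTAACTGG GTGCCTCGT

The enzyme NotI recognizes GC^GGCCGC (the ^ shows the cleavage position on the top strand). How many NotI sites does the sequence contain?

GCGGCCGC occurs starting at positions 16, 25, 46, 66.
NotI cuts at 4 sites.

4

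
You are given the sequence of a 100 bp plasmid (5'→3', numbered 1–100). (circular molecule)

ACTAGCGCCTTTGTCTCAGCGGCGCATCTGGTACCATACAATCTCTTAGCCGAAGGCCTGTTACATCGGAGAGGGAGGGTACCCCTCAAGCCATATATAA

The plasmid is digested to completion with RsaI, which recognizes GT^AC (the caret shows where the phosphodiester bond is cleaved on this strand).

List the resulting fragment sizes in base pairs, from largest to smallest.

52, 48 bp

RsaI sites (GTAC) start at positions 31, 79.
RsaI cuts after base 2 of each site, so after positions 32, 80.
Circular molecule, 2 cuts → 2 fragments:
  33–80 → 48 bp
  81–100 then 1–32 → 20 + 32 = 52 bp
Sorted largest to smallest: 52, 48 bp.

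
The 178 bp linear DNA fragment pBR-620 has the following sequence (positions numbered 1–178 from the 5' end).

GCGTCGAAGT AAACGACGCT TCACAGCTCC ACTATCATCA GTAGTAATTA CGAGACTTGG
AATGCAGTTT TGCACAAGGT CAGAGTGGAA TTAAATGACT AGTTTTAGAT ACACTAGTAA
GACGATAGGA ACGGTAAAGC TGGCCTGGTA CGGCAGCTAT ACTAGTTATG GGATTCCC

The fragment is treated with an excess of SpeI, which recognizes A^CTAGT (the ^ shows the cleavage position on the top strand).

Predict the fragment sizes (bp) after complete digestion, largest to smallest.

98, 48, 17, 15 bp

SpeI sites (ACTAGT) start at positions 98, 113, 161.
SpeI cuts after the first base of each site, so after positions 98, 113, 161.
Linear molecule, 3 cuts → 4 fragments:
  1–98 → 98 bp
  99–113 → 15 bp
  114–161 → 48 bp
  162–178 → 17 bp
Sorted largest to smallest: 98, 48, 17, 15 bp.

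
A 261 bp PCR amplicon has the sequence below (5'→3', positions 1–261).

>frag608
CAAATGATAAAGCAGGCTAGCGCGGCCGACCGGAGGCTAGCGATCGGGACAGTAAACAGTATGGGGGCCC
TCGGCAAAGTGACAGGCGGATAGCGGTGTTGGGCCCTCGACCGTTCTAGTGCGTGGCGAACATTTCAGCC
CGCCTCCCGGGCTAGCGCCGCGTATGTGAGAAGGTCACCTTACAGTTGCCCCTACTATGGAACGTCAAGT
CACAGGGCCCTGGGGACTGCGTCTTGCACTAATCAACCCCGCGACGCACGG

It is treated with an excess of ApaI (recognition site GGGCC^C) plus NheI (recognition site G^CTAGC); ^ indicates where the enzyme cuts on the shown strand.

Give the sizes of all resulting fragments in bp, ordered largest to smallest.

68, 46, 42, 36, 33, 20, 16 bp

ApaI sites (GGGCCC) start at positions 65, 101, 215.
ApaI cuts after base 5 of each site (before the last base), so after positions 69, 105, 219.
NheI sites (GCTAGC) start at positions 16, 36, 151.
NheI cuts after the first base of each site, so after positions 16, 36, 151.
Combined cut positions: 16, 36, 69, 105, 151, 219.
Linear molecule, 6 cuts → 7 fragments:
  1–16 → 16 bp
  17–36 → 20 bp
  37–69 → 33 bp
  70–105 → 36 bp
  106–151 → 46 bp
  152–219 → 68 bp
  220–261 → 42 bp
Sorted largest to smallest: 68, 46, 42, 36, 33, 20, 16 bp.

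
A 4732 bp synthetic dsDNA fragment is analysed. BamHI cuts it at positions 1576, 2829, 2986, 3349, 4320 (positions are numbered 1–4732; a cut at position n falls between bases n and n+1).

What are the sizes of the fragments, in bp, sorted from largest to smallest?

Linear molecule, 5 cuts → 6 fragments:
  1576 − 0 = 1576 bp
  2829 − 1576 = 1253 bp
  2986 − 2829 = 157 bp
  3349 − 2986 = 363 bp
  4320 − 3349 = 971 bp
  4732 − 4320 = 412 bp
Sorted largest to smallest: 1576, 1253, 971, 412, 363, 157 bp.

1576, 1253, 971, 412, 363, 157 bp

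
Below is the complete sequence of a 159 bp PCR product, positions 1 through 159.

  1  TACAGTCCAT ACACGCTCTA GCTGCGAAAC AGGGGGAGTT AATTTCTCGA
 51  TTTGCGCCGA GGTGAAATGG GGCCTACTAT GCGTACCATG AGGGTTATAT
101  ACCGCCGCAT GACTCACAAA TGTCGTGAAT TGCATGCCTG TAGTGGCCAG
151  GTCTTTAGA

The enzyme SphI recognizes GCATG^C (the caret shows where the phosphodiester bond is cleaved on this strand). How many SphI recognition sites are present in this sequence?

1

GCATGC occurs starting at position 132.
SphI cuts at 1 site.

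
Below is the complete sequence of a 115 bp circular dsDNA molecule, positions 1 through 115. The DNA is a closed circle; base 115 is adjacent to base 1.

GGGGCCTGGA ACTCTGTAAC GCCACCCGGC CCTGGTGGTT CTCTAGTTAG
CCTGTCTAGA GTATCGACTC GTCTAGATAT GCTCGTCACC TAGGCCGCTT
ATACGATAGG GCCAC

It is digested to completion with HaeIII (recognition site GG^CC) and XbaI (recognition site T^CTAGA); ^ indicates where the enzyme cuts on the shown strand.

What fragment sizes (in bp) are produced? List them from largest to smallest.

26, 25, 22, 17, 17, 8 bp

HaeIII sites (GGCC) start at positions 3, 28, 93, 110.
HaeIII cuts after base 2 of each site, so after positions 4, 29, 94, 111.
XbaI sites (TCTAGA) start at positions 55, 72.
XbaI cuts after the first base of each site, so after positions 55, 72.
Combined cut positions: 4, 29, 55, 72, 94, 111.
Circular molecule, 6 cuts → 6 fragments:
  5–29 → 25 bp
  30–55 → 26 bp
  56–72 → 17 bp
  73–94 → 22 bp
  95–111 → 17 bp
  112–115 then 1–4 → 4 + 4 = 8 bp
Sorted largest to smallest: 26, 25, 22, 17, 17, 8 bp.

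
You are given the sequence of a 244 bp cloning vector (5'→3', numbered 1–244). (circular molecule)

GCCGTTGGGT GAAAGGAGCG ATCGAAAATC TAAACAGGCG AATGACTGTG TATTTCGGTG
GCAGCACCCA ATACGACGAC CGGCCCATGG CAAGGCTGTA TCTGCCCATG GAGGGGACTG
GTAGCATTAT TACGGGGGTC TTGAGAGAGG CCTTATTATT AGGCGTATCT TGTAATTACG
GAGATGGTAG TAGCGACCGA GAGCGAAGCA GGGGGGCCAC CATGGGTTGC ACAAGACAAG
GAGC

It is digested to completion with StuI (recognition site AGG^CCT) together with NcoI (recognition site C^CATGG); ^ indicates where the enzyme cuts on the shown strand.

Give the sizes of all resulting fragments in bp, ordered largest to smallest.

The StuI site (AGGCCT) starts at position 148.
StuI cuts after base 3 of each site, so after position 150.
NcoI sites (CCATGG) start at positions 85, 106, 220.
NcoI cuts after the first base of each site, so after positions 85, 106, 220.
Combined cut positions: 85, 106, 150, 220.
Circular molecule, 4 cuts → 4 fragments:
  86–106 → 21 bp
  107–150 → 44 bp
  151–220 → 70 bp
  221–244 then 1–85 → 24 + 85 = 109 bp
Sorted largest to smallest: 109, 70, 44, 21 bp.

109, 70, 44, 21 bp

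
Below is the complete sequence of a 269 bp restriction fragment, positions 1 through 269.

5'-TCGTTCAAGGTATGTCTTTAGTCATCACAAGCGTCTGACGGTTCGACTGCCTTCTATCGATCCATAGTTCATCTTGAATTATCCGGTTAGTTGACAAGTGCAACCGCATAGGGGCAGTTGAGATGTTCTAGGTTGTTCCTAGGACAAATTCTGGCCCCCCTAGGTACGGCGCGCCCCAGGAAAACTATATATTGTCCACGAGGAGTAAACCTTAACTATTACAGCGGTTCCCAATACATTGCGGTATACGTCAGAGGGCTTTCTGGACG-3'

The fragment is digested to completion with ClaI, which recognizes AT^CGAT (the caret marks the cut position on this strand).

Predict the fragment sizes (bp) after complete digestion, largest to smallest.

212, 57 bp

The ClaI site (ATCGAT) starts at position 56.
ClaI cuts after base 2 of each site, so after position 57.
Linear molecule, 1 cut → 2 fragments:
  1–57 → 57 bp
  58–269 → 212 bp
Sorted largest to smallest: 212, 57 bp.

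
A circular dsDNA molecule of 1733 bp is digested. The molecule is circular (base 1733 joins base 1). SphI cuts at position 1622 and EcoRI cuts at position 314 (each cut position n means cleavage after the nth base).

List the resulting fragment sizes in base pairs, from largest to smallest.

1308, 425 bp

Combined cut positions (sorted): 314, 1622.
Circular molecule, 2 cuts → 2 fragments:
  1622 − 314 = 1308 bp
  wrap: 1733 − 1622 + 314 = 425 bp
Sorted largest to smallest: 1308, 425 bp.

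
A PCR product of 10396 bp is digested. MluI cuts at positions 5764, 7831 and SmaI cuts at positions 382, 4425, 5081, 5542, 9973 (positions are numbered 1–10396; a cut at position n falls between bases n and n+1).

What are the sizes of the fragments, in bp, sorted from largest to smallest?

4043, 2142, 2067, 656, 461, 423, 382, 222 bp

Combined cut positions (sorted): 382, 4425, 5081, 5542, 5764, 7831, 9973.
Linear molecule, 7 cuts → 8 fragments:
  382 − 0 = 382 bp
  4425 − 382 = 4043 bp
  5081 − 4425 = 656 bp
  5542 − 5081 = 461 bp
  5764 − 5542 = 222 bp
  7831 − 5764 = 2067 bp
  9973 − 7831 = 2142 bp
  10396 − 9973 = 423 bp
Sorted largest to smallest: 4043, 2142, 2067, 656, 461, 423, 382, 222 bp.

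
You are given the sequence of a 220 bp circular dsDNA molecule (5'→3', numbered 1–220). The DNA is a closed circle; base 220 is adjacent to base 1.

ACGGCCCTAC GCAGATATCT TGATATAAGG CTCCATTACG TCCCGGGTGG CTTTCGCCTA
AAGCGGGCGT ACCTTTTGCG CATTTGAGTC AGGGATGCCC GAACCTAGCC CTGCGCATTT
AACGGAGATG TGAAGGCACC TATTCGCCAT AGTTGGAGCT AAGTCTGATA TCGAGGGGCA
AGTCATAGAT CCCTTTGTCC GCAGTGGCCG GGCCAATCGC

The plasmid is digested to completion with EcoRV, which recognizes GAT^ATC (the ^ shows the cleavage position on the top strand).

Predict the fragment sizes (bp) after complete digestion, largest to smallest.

153, 67 bp

EcoRV sites (GATATC) start at positions 14, 167.
EcoRV cuts after base 3 of each site, so after positions 16, 169.
Circular molecule, 2 cuts → 2 fragments:
  17–169 → 153 bp
  170–220 then 1–16 → 51 + 16 = 67 bp
Sorted largest to smallest: 153, 67 bp.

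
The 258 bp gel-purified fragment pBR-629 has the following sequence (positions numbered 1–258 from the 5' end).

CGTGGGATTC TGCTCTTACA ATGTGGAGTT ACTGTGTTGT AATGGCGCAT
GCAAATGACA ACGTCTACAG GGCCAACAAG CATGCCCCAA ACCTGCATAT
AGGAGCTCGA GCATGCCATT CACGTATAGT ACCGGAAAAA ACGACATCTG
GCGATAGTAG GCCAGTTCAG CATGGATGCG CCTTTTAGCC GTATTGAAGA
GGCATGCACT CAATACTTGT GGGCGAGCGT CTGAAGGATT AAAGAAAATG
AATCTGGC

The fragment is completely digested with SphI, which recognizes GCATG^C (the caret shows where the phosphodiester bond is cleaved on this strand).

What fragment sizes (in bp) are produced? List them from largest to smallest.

SphI sites (GCATGC) start at positions 47, 80, 111, 202.
SphI cuts after base 5 of each site (before the last base), so after positions 51, 84, 115, 206.
Linear molecule, 4 cuts → 5 fragments:
  1–51 → 51 bp
  52–84 → 33 bp
  85–115 → 31 bp
  116–206 → 91 bp
  207–258 → 52 bp
Sorted largest to smallest: 91, 52, 51, 33, 31 bp.

91, 52, 51, 33, 31 bp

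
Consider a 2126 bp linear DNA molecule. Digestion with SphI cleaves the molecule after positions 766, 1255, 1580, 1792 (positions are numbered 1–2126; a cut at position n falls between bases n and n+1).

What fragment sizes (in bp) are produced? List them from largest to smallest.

766, 489, 334, 325, 212 bp

Linear molecule, 4 cuts → 5 fragments:
  766 − 0 = 766 bp
  1255 − 766 = 489 bp
  1580 − 1255 = 325 bp
  1792 − 1580 = 212 bp
  2126 − 1792 = 334 bp
Sorted largest to smallest: 766, 489, 334, 325, 212 bp.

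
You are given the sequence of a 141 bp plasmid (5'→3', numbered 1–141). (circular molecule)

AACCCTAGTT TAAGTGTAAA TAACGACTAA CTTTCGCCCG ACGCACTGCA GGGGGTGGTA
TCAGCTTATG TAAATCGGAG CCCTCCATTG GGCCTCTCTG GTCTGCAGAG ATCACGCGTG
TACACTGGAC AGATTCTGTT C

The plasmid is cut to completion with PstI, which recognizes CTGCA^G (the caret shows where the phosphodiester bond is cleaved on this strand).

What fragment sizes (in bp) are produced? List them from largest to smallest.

PstI sites (CTGCAG) start at positions 46, 103.
PstI cuts after base 5 of each site (before the last base), so after positions 50, 107.
Circular molecule, 2 cuts → 2 fragments:
  51–107 → 57 bp
  108–141 then 1–50 → 34 + 50 = 84 bp
Sorted largest to smallest: 84, 57 bp.

84, 57 bp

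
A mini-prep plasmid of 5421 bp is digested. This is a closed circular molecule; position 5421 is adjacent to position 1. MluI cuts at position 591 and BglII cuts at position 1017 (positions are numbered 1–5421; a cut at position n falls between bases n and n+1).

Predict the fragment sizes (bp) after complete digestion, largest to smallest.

Combined cut positions (sorted): 591, 1017.
Circular molecule, 2 cuts → 2 fragments:
  1017 − 591 = 426 bp
  wrap: 5421 − 1017 + 591 = 4995 bp
Sorted largest to smallest: 4995, 426 bp.

4995, 426 bp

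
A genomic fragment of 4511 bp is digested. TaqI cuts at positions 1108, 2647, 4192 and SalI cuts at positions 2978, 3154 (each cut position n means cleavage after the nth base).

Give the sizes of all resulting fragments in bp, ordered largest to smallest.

1539, 1108, 1038, 331, 319, 176 bp

Combined cut positions (sorted): 1108, 2647, 2978, 3154, 4192.
Linear molecule, 5 cuts → 6 fragments:
  1108 − 0 = 1108 bp
  2647 − 1108 = 1539 bp
  2978 − 2647 = 331 bp
  3154 − 2978 = 176 bp
  4192 − 3154 = 1038 bp
  4511 − 4192 = 319 bp
Sorted largest to smallest: 1539, 1108, 1038, 331, 319, 176 bp.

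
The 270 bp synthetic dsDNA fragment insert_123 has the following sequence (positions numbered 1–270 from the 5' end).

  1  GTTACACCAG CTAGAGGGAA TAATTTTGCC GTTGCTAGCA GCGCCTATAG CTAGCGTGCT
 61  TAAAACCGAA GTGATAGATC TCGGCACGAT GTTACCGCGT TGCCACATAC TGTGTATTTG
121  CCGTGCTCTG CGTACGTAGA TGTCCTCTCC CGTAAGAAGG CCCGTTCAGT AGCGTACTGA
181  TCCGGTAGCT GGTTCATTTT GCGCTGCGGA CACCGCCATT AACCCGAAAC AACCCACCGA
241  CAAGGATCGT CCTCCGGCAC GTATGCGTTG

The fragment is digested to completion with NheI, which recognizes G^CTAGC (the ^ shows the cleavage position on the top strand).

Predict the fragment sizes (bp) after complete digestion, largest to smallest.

NheI sites (GCTAGC) start at positions 34, 50.
NheI cuts after the first base of each site, so after positions 34, 50.
Linear molecule, 2 cuts → 3 fragments:
  1–34 → 34 bp
  35–50 → 16 bp
  51–270 → 220 bp
Sorted largest to smallest: 220, 34, 16 bp.

220, 34, 16 bp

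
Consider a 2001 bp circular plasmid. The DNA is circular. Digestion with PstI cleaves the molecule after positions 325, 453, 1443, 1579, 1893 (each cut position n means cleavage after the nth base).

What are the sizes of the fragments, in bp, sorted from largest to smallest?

990, 433, 314, 136, 128 bp

Circular molecule, 5 cuts → 5 fragments:
  453 − 325 = 128 bp
  1443 − 453 = 990 bp
  1579 − 1443 = 136 bp
  1893 − 1579 = 314 bp
  wrap: 2001 − 1893 + 325 = 433 bp
Sorted largest to smallest: 990, 433, 314, 136, 128 bp.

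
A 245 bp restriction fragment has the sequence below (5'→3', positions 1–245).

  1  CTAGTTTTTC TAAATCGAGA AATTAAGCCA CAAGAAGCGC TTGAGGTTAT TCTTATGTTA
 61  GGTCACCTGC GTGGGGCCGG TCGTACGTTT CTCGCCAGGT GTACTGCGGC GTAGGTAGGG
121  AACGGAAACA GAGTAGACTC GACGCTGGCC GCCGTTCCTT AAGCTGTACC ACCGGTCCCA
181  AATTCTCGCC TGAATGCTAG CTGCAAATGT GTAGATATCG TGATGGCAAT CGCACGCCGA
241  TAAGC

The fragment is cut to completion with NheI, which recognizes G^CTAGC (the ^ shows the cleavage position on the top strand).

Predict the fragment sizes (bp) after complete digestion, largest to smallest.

The NheI site (GCTAGC) starts at position 196.
NheI cuts after the first base of each site, so after position 196.
Linear molecule, 1 cut → 2 fragments:
  1–196 → 196 bp
  197–245 → 49 bp
Sorted largest to smallest: 196, 49 bp.

196, 49 bp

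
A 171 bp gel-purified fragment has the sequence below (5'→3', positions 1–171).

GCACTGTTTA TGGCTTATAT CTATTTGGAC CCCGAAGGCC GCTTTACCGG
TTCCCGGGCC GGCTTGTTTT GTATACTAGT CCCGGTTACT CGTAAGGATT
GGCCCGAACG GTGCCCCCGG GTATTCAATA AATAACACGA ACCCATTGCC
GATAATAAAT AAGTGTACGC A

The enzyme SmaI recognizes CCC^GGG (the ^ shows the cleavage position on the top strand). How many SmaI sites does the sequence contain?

2

CCCGGG occurs starting at positions 53, 116.
SmaI cuts at 2 sites.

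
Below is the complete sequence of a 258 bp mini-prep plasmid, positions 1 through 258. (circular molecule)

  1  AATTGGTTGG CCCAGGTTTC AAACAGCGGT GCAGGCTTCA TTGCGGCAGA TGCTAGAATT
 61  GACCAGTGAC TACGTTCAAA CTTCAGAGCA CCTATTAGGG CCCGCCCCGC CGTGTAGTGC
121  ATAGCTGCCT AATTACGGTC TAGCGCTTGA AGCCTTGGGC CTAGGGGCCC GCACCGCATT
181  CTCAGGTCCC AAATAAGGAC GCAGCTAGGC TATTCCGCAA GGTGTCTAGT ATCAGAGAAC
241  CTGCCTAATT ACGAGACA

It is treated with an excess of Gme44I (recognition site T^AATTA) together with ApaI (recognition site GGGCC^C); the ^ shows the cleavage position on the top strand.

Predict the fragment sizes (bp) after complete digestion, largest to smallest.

Gme44I sites (TAATTA) start at positions 130, 246.
Gme44I cuts after the first base of each site, so after positions 130, 246.
ApaI sites (GGGCCC) start at positions 98, 165.
ApaI cuts after base 5 of each site (before the last base), so after positions 102, 169.
Combined cut positions: 102, 130, 169, 246.
Circular molecule, 4 cuts → 4 fragments:
  103–130 → 28 bp
  131–169 → 39 bp
  170–246 → 77 bp
  247–258 then 1–102 → 12 + 102 = 114 bp
Sorted largest to smallest: 114, 77, 39, 28 bp.

114, 77, 39, 28 bp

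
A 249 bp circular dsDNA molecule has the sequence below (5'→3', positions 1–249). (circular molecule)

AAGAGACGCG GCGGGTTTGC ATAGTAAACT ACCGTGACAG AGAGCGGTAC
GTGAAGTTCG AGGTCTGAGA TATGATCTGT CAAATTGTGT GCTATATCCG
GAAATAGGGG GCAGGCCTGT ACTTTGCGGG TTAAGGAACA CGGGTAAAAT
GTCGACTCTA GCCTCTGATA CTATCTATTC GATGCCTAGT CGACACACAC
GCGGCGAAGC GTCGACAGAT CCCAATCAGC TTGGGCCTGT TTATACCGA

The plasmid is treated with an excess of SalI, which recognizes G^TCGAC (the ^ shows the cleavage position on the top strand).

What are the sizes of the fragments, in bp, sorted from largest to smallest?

189, 38, 22 bp

SalI sites (GTCGAC) start at positions 151, 189, 211.
SalI cuts after the first base of each site, so after positions 151, 189, 211.
Circular molecule, 3 cuts → 3 fragments:
  152–189 → 38 bp
  190–211 → 22 bp
  212–249 then 1–151 → 38 + 151 = 189 bp
Sorted largest to smallest: 189, 38, 22 bp.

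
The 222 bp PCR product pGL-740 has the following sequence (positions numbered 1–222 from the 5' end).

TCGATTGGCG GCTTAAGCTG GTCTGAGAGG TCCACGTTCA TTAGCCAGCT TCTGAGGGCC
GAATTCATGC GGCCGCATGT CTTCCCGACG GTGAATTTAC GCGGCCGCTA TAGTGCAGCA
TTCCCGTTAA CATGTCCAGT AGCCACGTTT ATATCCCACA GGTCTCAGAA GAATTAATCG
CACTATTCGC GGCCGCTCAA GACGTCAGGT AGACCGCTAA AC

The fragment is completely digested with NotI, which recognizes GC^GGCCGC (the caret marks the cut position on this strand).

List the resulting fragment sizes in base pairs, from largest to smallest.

NotI sites (GCGGCCGC) start at positions 69, 101, 189.
NotI cuts after base 2 of each site, so after positions 70, 102, 190.
Linear molecule, 3 cuts → 4 fragments:
  1–70 → 70 bp
  71–102 → 32 bp
  103–190 → 88 bp
  191–222 → 32 bp
Sorted largest to smallest: 88, 70, 32, 32 bp.

88, 70, 32, 32 bp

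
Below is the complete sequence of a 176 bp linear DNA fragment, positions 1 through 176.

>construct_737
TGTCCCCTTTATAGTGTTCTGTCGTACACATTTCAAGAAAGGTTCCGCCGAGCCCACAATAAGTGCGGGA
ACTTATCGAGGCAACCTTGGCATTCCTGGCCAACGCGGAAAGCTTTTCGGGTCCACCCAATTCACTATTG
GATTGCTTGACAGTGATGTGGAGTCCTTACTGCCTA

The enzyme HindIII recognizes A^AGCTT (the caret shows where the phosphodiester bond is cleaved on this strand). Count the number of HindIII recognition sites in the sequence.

AAGCTT occurs starting at position 110.
HindIII cuts at 1 site.

1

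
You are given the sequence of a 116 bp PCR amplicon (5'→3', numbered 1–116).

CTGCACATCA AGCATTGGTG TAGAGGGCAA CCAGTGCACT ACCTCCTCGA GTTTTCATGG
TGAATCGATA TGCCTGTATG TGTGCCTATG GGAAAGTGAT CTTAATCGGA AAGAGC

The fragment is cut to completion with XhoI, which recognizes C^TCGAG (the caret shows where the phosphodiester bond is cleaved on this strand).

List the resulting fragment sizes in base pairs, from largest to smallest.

70, 46 bp

The XhoI site (CTCGAG) starts at position 46.
XhoI cuts after the first base of each site, so after position 46.
Linear molecule, 1 cut → 2 fragments:
  1–46 → 46 bp
  47–116 → 70 bp
Sorted largest to smallest: 70, 46 bp.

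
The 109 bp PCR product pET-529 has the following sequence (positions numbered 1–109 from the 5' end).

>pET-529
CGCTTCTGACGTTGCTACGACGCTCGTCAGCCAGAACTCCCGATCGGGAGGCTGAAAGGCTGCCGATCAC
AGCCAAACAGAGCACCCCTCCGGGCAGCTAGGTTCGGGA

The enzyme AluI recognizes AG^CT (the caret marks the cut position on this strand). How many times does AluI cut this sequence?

1

AGCT occurs starting at position 96.
AluI cuts at 1 site.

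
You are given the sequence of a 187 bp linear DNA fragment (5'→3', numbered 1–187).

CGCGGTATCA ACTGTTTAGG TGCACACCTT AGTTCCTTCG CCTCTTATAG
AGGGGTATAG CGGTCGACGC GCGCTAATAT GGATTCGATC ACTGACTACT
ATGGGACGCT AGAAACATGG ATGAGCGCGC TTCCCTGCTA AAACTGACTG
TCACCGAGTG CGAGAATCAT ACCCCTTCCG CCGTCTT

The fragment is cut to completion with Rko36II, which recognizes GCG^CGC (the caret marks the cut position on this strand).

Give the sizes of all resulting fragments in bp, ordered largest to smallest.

71, 60, 56 bp

Rko36II sites (GCGCGC) start at positions 69, 125.
Rko36II cuts after base 3 of each site, so after positions 71, 127.
Linear molecule, 2 cuts → 3 fragments:
  1–71 → 71 bp
  72–127 → 56 bp
  128–187 → 60 bp
Sorted largest to smallest: 71, 60, 56 bp.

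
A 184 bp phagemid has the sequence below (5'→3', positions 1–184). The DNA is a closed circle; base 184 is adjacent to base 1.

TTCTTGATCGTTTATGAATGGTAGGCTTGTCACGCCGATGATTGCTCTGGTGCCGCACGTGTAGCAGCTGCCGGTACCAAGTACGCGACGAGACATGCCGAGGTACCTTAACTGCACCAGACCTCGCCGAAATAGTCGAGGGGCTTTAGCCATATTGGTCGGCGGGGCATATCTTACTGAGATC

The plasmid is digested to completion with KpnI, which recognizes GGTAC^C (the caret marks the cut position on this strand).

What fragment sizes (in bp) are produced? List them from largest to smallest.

155, 29 bp

KpnI sites (GGTACC) start at positions 73, 102.
KpnI cuts after base 5 of each site (before the last base), so after positions 77, 106.
Circular molecule, 2 cuts → 2 fragments:
  78–106 → 29 bp
  107–184 then 1–77 → 78 + 77 = 155 bp
Sorted largest to smallest: 155, 29 bp.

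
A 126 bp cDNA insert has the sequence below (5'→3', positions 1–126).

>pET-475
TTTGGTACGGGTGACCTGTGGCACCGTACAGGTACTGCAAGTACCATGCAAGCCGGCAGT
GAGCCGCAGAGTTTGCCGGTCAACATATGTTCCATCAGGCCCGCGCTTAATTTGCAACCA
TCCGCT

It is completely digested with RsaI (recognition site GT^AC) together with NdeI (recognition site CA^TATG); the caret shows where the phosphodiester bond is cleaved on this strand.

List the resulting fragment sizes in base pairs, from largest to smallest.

RsaI sites (GTAC) start at positions 5, 26, 32, 41.
RsaI cuts after base 2 of each site, so after positions 6, 27, 33, 42.
The NdeI site (CATATG) starts at position 84.
NdeI cuts after base 2 of each site, so after position 85.
Combined cut positions: 6, 27, 33, 42, 85.
Linear molecule, 5 cuts → 6 fragments:
  1–6 → 6 bp
  7–27 → 21 bp
  28–33 → 6 bp
  34–42 → 9 bp
  43–85 → 43 bp
  86–126 → 41 bp
Sorted largest to smallest: 43, 41, 21, 9, 6, 6 bp.

43, 41, 21, 9, 6, 6 bp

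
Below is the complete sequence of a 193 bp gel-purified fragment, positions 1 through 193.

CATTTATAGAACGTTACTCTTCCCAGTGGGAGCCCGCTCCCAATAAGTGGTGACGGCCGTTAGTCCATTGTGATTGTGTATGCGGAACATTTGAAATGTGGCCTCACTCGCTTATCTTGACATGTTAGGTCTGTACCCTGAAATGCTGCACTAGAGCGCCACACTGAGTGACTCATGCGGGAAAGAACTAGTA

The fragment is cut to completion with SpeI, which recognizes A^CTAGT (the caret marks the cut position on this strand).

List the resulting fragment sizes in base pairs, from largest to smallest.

187, 6 bp

The SpeI site (ACTAGT) starts at position 187.
SpeI cuts after the first base of each site, so after position 187.
Linear molecule, 1 cut → 2 fragments:
  1–187 → 187 bp
  188–193 → 6 bp
Sorted largest to smallest: 187, 6 bp.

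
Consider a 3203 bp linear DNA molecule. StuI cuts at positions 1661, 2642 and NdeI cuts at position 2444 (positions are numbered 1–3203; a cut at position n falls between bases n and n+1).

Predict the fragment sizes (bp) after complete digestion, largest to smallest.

Combined cut positions (sorted): 1661, 2444, 2642.
Linear molecule, 3 cuts → 4 fragments:
  1661 − 0 = 1661 bp
  2444 − 1661 = 783 bp
  2642 − 2444 = 198 bp
  3203 − 2642 = 561 bp
Sorted largest to smallest: 1661, 783, 561, 198 bp.

1661, 783, 561, 198 bp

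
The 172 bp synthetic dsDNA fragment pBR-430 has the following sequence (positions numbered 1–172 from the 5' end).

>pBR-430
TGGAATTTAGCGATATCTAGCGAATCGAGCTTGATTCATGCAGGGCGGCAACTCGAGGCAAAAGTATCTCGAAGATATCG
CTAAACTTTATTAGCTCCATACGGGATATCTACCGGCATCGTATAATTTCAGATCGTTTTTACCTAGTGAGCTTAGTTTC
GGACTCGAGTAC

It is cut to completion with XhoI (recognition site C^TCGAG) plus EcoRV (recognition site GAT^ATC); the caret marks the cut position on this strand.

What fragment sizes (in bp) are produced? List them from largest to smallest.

XhoI sites (CTCGAG) start at positions 52, 164.
XhoI cuts after the first base of each site, so after positions 52, 164.
EcoRV sites (GATATC) start at positions 12, 74, 105.
EcoRV cuts after base 3 of each site, so after positions 14, 76, 107.
Combined cut positions: 14, 52, 76, 107, 164.
Linear molecule, 5 cuts → 6 fragments:
  1–14 → 14 bp
  15–52 → 38 bp
  53–76 → 24 bp
  77–107 → 31 bp
  108–164 → 57 bp
  165–172 → 8 bp
Sorted largest to smallest: 57, 38, 31, 24, 14, 8 bp.

57, 38, 31, 24, 14, 8 bp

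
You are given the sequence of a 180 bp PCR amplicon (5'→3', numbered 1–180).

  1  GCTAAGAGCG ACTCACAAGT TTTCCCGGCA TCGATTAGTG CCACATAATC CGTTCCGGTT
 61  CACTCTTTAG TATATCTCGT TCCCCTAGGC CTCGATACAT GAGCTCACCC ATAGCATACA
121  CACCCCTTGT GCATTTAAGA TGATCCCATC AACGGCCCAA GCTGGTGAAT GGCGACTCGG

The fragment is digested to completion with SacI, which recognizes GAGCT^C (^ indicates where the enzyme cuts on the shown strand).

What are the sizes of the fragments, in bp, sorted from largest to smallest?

105, 75 bp

The SacI site (GAGCTC) starts at position 101.
SacI cuts after base 5 of each site (before the last base), so after position 105.
Linear molecule, 1 cut → 2 fragments:
  1–105 → 105 bp
  106–180 → 75 bp
Sorted largest to smallest: 105, 75 bp.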